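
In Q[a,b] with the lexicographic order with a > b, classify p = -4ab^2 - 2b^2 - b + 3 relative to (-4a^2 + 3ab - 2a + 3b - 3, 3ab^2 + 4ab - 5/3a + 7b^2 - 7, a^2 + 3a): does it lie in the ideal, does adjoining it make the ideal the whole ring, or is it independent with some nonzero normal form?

-4ab^2 - 2b^2 - b + 3 lies in I (it reduces to 0).

First compute the reduced Gröbner basis of I by Buchberger's algorithm.
f_1 = -4a^2 + 3ab - 2a + 3b - 3, LT = a^2.
f_2 = 3ab^2 + 4ab - 5/3a + 7b^2 - 7, LT = ab^2.
f_3 = a^2 + 3a, LT = a^2.

S(f_1,f_2): lcm = a^2b^2. S = -4/3a^2b + 5/9a^2 - 3/4ab^3 - 11/6ab^2 + 7/3a - 3/4b^3 + 3/4b^2.
  reduce S modulo (f_1, f_2, f_3):
  remainder 28/9ab + 28/27a + b^3 + 145/36b^2 - 1/3b - 169/36 ≠ 0; add h_4 = 28/9ab + 28/27a + b^3 + 145/36b^2 - 1/3b - 169/36 to the basis.

S(f_1,f_3): lcm = a^2. S = -3/4ab - 5/2a - 3/4b + 3/4.
  reduce S modulo (f_1, f_2, f_3, h_4):
  remainder -9/4a + 27/112b^3 + 435/448b^2 - 93/112b - 171/448 ≠ 0; add h_5 = -9/4a + 27/112b^3 + 435/448b^2 - 93/112b - 171/448 to the basis.

S(f_2,f_3): lcm = a^2b^2. S = 4/3a^2b - 5/9a^2 - 2/3ab^2 - 7/3a.
  reduce S modulo (f_1, f_2, f_3, h_4, h_5):
  remainder 29/84b^3 + 4877/3024b^2 - 815/756b - 887/1008 ≠ 0; add h_6 = 29/84b^3 + 4877/3024b^2 - 815/756b - 887/1008 to the basis.

S(f_2,h_4): lcm = ab^2. S = ab - 5/9a - 9/28b^4 - 145/112b^3 + 205/84b^2 + 169/112b - 7/3.
  reduce S modulo (f_1, f_2, f_3, h_4, h_5, h_6):
  remainder 11179/15138b^2 + 3556/7569b - 6097/5046 ≠ 0; add h_7 = 11179/15138b^2 + 3556/7569b - 6097/5046 to the basis.

S(f_3,h_4): lcm = a^2b. S = -1/3a^2 - 9/28ab^3 - 145/112ab^2 + 87/28ab + 169/112a.
  reduce S modulo (f_1, f_2, f_3, h_4, h_5, h_6, h_7):
  remainder -2646/1597b + 2646/1597 ≠ 0; add h_8 = -2646/1597b + 2646/1597 to the basis.

The other S-polynomials (S(f_1,h_4), S(f_1,h_5), S(f_2,h_5), S(f_3,h_5), S(h_4,h_5), S(f_1,h_6), S(f_2,h_6), S(f_3,h_6), S(h_4,h_6), S(h_5,h_6), S(f_1,h_7), S(f_2,h_7), S(f_3,h_7), S(h_4,h_7), S(h_5,h_7), S(h_6,h_7), S(f_1,h_8), S(f_2,h_8), S(f_3,h_8), S(h_4,h_8), S(h_5,h_8), S(h_6,h_8), S(h_7,h_8)) all reduce to 0 modulo the current basis, so we have a Gröbner basis.
Inter-reduce: drop elements whose leading term is divisible by another's, tail-reduce, and make monic.
Reduced Gröbner basis: {a, b - 1}.
Label its elements g_1 = a, g_2 = b - 1.

Reduce p = -4ab^2 - 2b^2 - b + 3 modulo G:
  leading term ab^2: subtract (-4b^2)·g_1 from -4ab^2 - 2b^2 - b + 3 → -2b^2 - b + 3
  leading term b^2: subtract (-2b)·g_2 from -2b^2 - b + 3 → -3b + 3
  leading term b: subtract (-3)·g_2 from -3b + 3 → 0
  normal form = 0.
Since the normal form is 0, p ∈ I.

Ideal membership is decidable via reduction modulo a Gröbner basis.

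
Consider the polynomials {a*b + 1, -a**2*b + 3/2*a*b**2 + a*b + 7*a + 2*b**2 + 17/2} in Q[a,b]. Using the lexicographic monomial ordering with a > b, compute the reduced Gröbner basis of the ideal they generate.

G = {a + 1/4*b**2 - 3/16*b + 15/16, b**3 - 3/4*b**2 + 15/4*b - 4}

f_1 = a*b + 1, LT = a*b.
f_2 = -a**2*b + 3/2*a*b**2 + a*b + 7*a + 2*b**2 + 17/2, LT = a**2*b.

S(f_1,f_2): lcm = a**2*b. S = 3/2*a*b**2 + a*b + 8*a + 2*b**2 + 17/2.
  leading term a*b**2: subtract (3/2*b)·f_1 from 3/2*a*b**2 + a*b + 8*a + 2*b**2 + 17/2 → a*b + 8*a + 2*b**2 - 3/2*b + 17/2
  leading term a*b: subtract (1)·f_1 from a*b + 8*a + 2*b**2 - 3/2*b + 17/2 → 8*a + 2*b**2 - 3/2*b + 15/2
  leading term a: no divisor's leading term divides it; move 8*a to the remainder.
  leading term b**2: no divisor's leading term divides it; move 2*b**2 to the remainder.
  leading term b: no divisor's leading term divides it; move -3/2*b to the remainder.
  leading term 1: no divisor's leading term divides it; move 15/2 to the remainder.
  remainder 8*a + 2*b**2 - 3/2*b + 15/2 ≠ 0; add g_3 = 8*a + 2*b**2 - 3/2*b + 15/2 to the basis.

S(f_1,g_3): lcm = a*b. S = -1/4*b**3 + 3/16*b**2 - 15/16*b + 1.
  leading term b**3: no divisor's leading term divides it; move -1/4*b**3 to the remainder.
  leading term b**2: no divisor's leading term divides it; move 3/16*b**2 to the remainder.
  leading term b: no divisor's leading term divides it; move -15/16*b to the remainder.
  leading term 1: no divisor's leading term divides it; move 1 to the remainder.
  remainder -1/4*b**3 + 3/16*b**2 - 15/16*b + 1 ≠ 0; add g_4 = -1/4*b**3 + 3/16*b**2 - 15/16*b + 1 to the basis.

The other S-polynomials (S(f_2,g_3), S(f_1,g_4), S(f_2,g_4), S(g_3,g_4)) all reduce to 0 modulo the current basis, so we have a Gröbner basis.
Inter-reduce: drop elements whose leading term is divisible by another's, tail-reduce, and make monic.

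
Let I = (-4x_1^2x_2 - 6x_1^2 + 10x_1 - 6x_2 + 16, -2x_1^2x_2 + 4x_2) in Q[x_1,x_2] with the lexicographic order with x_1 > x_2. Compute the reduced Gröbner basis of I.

f_1 = -4x_1^2x_2 - 6x_1^2 + 10x_1 - 6x_2 + 16, LT = x_1^2x_2.
f_2 = -2x_1^2x_2 + 4x_2, LT = x_1^2x_2.

S(f_1,f_2): lcm = x_1^2x_2. S = 3/2x_1^2 - 5/2x_1 + 7/2x_2 - 4.
  leading term x_1^2: no divisor's leading term divides it; move 3/2x_1^2 to the remainder.
  leading term x_1: no divisor's leading term divides it; move -5/2x_1 to the remainder.
  leading term x_2: no divisor's leading term divides it; move 7/2x_2 to the remainder.
  leading term 1: no divisor's leading term divides it; move -4 to the remainder.
  remainder 3/2x_1^2 - 5/2x_1 + 7/2x_2 - 4 ≠ 0; add g_3 = 3/2x_1^2 - 5/2x_1 + 7/2x_2 - 4 to the basis.

S(f_1,g_3): lcm = x_1^2x_2. S = 3/2x_1^2 + 5/3x_1x_2 - 5/2x_1 - 7/3x_2^2 + 25/6x_2 - 4.
  leading term x_1^2: subtract (1)·g_3 from 3/2x_1^2 + 5/3x_1x_2 - 5/2x_1 - 7/3x_2^2 + 25/6x_2 - 4 → 5/3x_1x_2 - 7/3x_2^2 + 2/3x_2
  leading term x_1x_2: no divisor's leading term divides it; move 5/3x_1x_2 to the remainder.
  leading term x_2^2: no divisor's leading term divides it; move -7/3x_2^2 to the remainder.
  leading term x_2: no divisor's leading term divides it; move 2/3x_2 to the remainder.
  remainder 5/3x_1x_2 - 7/3x_2^2 + 2/3x_2 ≠ 0; add g_4 = 5/3x_1x_2 - 7/3x_2^2 + 2/3x_2 to the basis.

S(f_1,g_4): lcm = x_1^2x_2. S = 3/2x_1^2 + 7/5x_1x_2^2 - 2/5x_1x_2 - 5/2x_1 + 3/2x_2 - 4.
  leading term x_1^2: subtract (1)·g_3 from 3/2x_1^2 + 7/5x_1x_2^2 - 2/5x_1x_2 - 5/2x_1 + 3/2x_2 - 4 → 7/5x_1x_2^2 - 2/5x_1x_2 - 2x_2
  leading term x_1x_2^2: subtract (21/25x_2)·g_4 from 7/5x_1x_2^2 - 2/5x_1x_2 - 2x_2 → -2/5x_1x_2 + 49/25x_2^3 - 14/25x_2^2 - 2x_2
  leading term x_1x_2: subtract (-6/25)·g_4 from -2/5x_1x_2 + 49/25x_2^3 - 14/25x_2^2 - 2x_2 → 49/25x_2^3 - 28/25x_2^2 - 46/25x_2
  leading term x_2^3: no divisor's leading term divides it; move 49/25x_2^3 to the remainder.
  leading term x_2^2: no divisor's leading term divides it; move -28/25x_2^2 to the remainder.
  leading term x_2: no divisor's leading term divides it; move -46/25x_2 to the remainder.
  remainder 49/25x_2^3 - 28/25x_2^2 - 46/25x_2 ≠ 0; add g_5 = 49/25x_2^3 - 28/25x_2^2 - 46/25x_2 to the basis.

The other S-polynomials (S(f_2,g_3), S(f_2,g_4), S(g_3,g_4), S(f_1,g_5), S(f_2,g_5), S(g_3,g_5), S(g_4,g_5)) all reduce to 0 modulo the current basis, so we have a Gröbner basis.
Inter-reduce: drop elements whose leading term is divisible by another's, tail-reduce, and make monic.

G = {x_1^2 - 5/3x_1 + 7/3x_2 - 8/3, x_1x_2 - 7/5x_2^2 + 2/5x_2, x_2^3 - 4/7x_2^2 - 46/49x_2}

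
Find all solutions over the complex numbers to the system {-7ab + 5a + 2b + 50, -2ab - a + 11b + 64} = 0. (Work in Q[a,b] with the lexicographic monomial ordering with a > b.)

{(-1, -5), (422/17, 74/73)}

Compute a lex Gröbner basis by Buchberger's algorithm.
f_1 = -7ab + 5a + 2b + 50, LT = ab.
f_2 = -2ab - a + 11b + 64, LT = ab.

S(f_1,f_2): lcm = ab. S = -17/14a + 73/14b + 174/7.
  reduce S modulo (f_1, f_2):
  remainder -17/14a + 73/14b + 174/7 ≠ 0; add h_3 = -17/14a + 73/14b + 174/7 to the basis.

S(f_1,h_3): lcm = ab. S = -5/7a + 73/17b^2 + 2402/119b - 50/7.
  reduce S modulo (f_1, f_2, h_3):
  remainder 73/17b^2 + 291/17b - 370/17 ≠ 0; add h_4 = 73/17b^2 + 291/17b - 370/17 to the basis.

The other S-polynomials (S(f_2,h_3), S(f_1,h_4), S(f_2,h_4), S(h_3,h_4)) all reduce to 0 modulo the current basis, so we have a Gröbner basis.
Inter-reduce: drop elements whose leading term is divisible by another's, tail-reduce, and make monic.
Reduced Gröbner basis: {a - 73/17b - 348/17, b^2 + 291/73b - 370/73}.

A lex Gröbner basis eliminates variables successively. Here b^2 + 291/73b - 370/73 depends only on b, with roots {-5, 74/73}; lifting each root through the earlier basis elements recovers the full solutions.
  b = -5: the earlier basis element becomes a + 1 = 0, giving a = -1 — point (-1, -5).
  b = 74/73: the earlier basis element becomes a - 422/17 = 0, giving a = 422/17 — point (422/17, 74/73).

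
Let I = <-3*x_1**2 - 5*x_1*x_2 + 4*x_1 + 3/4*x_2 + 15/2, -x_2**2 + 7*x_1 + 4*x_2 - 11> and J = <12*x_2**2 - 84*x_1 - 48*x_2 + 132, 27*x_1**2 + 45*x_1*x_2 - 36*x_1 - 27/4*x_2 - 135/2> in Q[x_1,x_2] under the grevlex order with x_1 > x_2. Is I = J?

Yes, the ideals are equal.

For a fixed monomial order, each ideal has a unique reduced Gröbner basis; comparing bases decides equality.
Buchberger on the first generating set:
f_1 = -3*x_1**2 - 5*x_1*x_2 + 4*x_1 + 3/4*x_2 + 15/2, LT = x_1**2.
f_2 = -x_2**2 + 7*x_1 + 4*x_2 - 11, LT = x_2**2.

The S-polynomials (S(f_1,f_2)) all reduce to 0 modulo the current basis, so we have a Gröbner basis.
Inter-reduce: drop elements whose leading term is divisible by another's, tail-reduce, and make monic.
Reduced Gröbner basis: {x_1**2 + 5/3*x_1*x_2 - 4/3*x_1 - 1/4*x_2 - 5/2, x_2**2 - 7*x_1 - 4*x_2 + 11}.

Buchberger on the second generating set:
h_1 = 12*x_2**2 - 84*x_1 - 48*x_2 + 132, LT = x_2**2.
h_2 = 27*x_1**2 + 45*x_1*x_2 - 36*x_1 - 27/4*x_2 - 135/2, LT = x_1**2.

The S-polynomials (S(h_1,h_2)) all reduce to 0 modulo the current basis, so we have a Gröbner basis.
Inter-reduce: drop elements whose leading term is divisible by another's, tail-reduce, and make monic.
Reduced Gröbner basis: {x_1**2 + 5/3*x_1*x_2 - 4/3*x_1 - 1/4*x_2 - 5/2, x_2**2 - 7*x_1 - 4*x_2 + 11}.

Same reduced basis, so the two generating sets span the same ideal.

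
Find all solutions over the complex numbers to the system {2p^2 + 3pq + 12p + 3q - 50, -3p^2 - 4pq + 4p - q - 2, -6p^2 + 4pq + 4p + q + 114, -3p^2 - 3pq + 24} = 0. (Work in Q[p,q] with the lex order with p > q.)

Compute a lex Gröbner basis by Buchberger's algorithm.
f_1 = 2p^2 + 3pq + 12p + 3q - 50, LT = p^2.
f_2 = -3p^2 - 4pq + 4p - q - 2, LT = p^2.
f_3 = -6p^2 + 4pq + 4p + q + 114, LT = p^2.
f_4 = -3p^2 - 3pq + 24, LT = p^2.

S(f_1,f_2): lcm = p^2. S = 1/6pq + 22/3p + 7/6q - 77/3.
  leading term pq: no divisor's leading term divides it; move 1/6pq to the remainder.
  leading term p: no divisor's leading term divides it; move 22/3p to the remainder.
  leading term q: no divisor's leading term divides it; move 7/6q to the remainder.
  leading term 1: no divisor's leading term divides it; move -77/3 to the remainder.
  remainder 1/6pq + 22/3p + 7/6q - 77/3 ≠ 0; add h_5 = 1/6pq + 22/3p + 7/6q - 77/3 to the basis.

S(f_1,f_3): lcm = p^2. S = 13/6pq + 20/3p + 5/3q - 6.
  leading term pq: subtract (13)·h_5 from 13/6pq + 20/3p + 5/3q - 6 → -266/3p - 27/2q + 983/3
  leading term p: no divisor's leading term divides it; move -266/3p to the remainder.
  leading term q: no divisor's leading term divides it; move -27/2q to the remainder.
  leading term 1: no divisor's leading term divides it; move 983/3 to the remainder.
  remainder -266/3p - 27/2q + 983/3 ≠ 0; add h_6 = -266/3p - 27/2q + 983/3 to the basis.

S(f_1,f_4): lcm = p^2. S = 1/2pq + 6p + 3/2q - 17.
  leading term pq: subtract (3)·h_5 from 1/2pq + 6p + 3/2q - 17 → -16p - 2q + 60
  leading term p: subtract (24/133)·h_6 from -16p - 2q + 60 → 58/133q + 116/133
  leading term q: no divisor's leading term divides it; move 58/133q to the remainder.
  leading term 1: no divisor's leading term divides it; move 116/133 to the remainder.
  remainder 58/133q + 116/133 ≠ 0; add h_7 = 58/133q + 116/133 to the basis.

The other S-polynomials (S(f_2,f_3), S(f_2,f_4), S(f_3,f_4), S(f_1,h_5), S(f_2,h_5), S(f_3,h_5), S(f_4,h_5), S(f_1,h_6), S(f_2,h_6), S(f_3,h_6), S(f_4,h_6), S(h_5,h_6), S(f_1,h_7), S(f_2,h_7), S(f_3,h_7), S(f_4,h_7), S(h_5,h_7), S(h_6,h_7)) all reduce to 0 modulo the current basis, so we have a Gröbner basis.
Inter-reduce: drop elements whose leading term is divisible by another's, tail-reduce, and make monic.
Reduced Gröbner basis: {p - 4, q + 2}.

Elimination: the polynomial q + 2 lies in the elimination ideal for q, so q ∈ {-2}. For each such q, the remaining basis elements (now univariate) give the rest of the solution.
  q = -2: the earlier basis element becomes p - 4 = 0, giving p = 4 — point (4, -2).
Each listed point satisfies every original equation (direct substitution).

{(4, -2)}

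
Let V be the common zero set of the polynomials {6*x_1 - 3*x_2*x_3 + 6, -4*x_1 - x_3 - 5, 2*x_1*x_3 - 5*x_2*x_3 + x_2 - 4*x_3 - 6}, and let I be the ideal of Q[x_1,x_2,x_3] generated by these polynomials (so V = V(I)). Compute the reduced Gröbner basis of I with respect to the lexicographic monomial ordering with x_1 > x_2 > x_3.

G = {x_1 + 1/4*x_3 + 5/4, x_2 - 1/2*x_3**2 - 4*x_3 - 7/2, x_3**3 + 8*x_3**2 + 8*x_3 + 1}

Buchberger's algorithm terminates because the ascending chain of leading-term ideals stabilizes.

f_1 = 6*x_1 - 3*x_2*x_3 + 6, LT = x_1.
f_2 = -4*x_1 - x_3 - 5, LT = x_1.
f_3 = 2*x_1*x_3 - 5*x_2*x_3 + x_2 - 4*x_3 - 6, LT = x_1*x_3.

S(f_1,f_2): lcm = x_1. S = -1/2*x_2*x_3 - 1/4*x_3 - 1/4.
  leading term x_2*x_3: no divisor's leading term divides it; move -1/2*x_2*x_3 to the remainder.
  leading term x_3: no divisor's leading term divides it; move -1/4*x_3 to the remainder.
  leading term 1: no divisor's leading term divides it; move -1/4 to the remainder.
  remainder -1/2*x_2*x_3 - 1/4*x_3 - 1/4 ≠ 0; add g_4 = -1/2*x_2*x_3 - 1/4*x_3 - 1/4 to the basis.

S(f_1,f_3): lcm = x_1*x_3. S = -1/2*x_2*x_3**2 + 5/2*x_2*x_3 - 1/2*x_2 + 3*x_3 + 3.
  leading term x_2*x_3**2: subtract (x_3)·g_4 from -1/2*x_2*x_3**2 + 5/2*x_2*x_3 - 1/2*x_2 + 3*x_3 + 3 → 5/2*x_2*x_3 - 1/2*x_2 + 1/4*x_3**2 + 13/4*x_3 + 3
  leading term x_2*x_3: subtract (-5)·g_4 from 5/2*x_2*x_3 - 1/2*x_2 + 1/4*x_3**2 + 13/4*x_3 + 3 → -1/2*x_2 + 1/4*x_3**2 + 2*x_3 + 7/4
  leading term x_2: no divisor's leading term divides it; move -1/2*x_2 to the remainder.
  leading term x_3**2: no divisor's leading term divides it; move 1/4*x_3**2 to the remainder.
  leading term x_3: no divisor's leading term divides it; move 2*x_3 to the remainder.
  leading term 1: no divisor's leading term divides it; move 7/4 to the remainder.
  remainder -1/2*x_2 + 1/4*x_3**2 + 2*x_3 + 7/4 ≠ 0; add g_5 = -1/2*x_2 + 1/4*x_3**2 + 2*x_3 + 7/4 to the basis.

S(g_4,g_5): lcm = x_2*x_3. S = 1/2*x_3**3 + 4*x_3**2 + 4*x_3 + 1/2.
  leading term x_3**3: no divisor's leading term divides it; move 1/2*x_3**3 to the remainder.
  leading term x_3**2: no divisor's leading term divides it; move 4*x_3**2 to the remainder.
  leading term x_3: no divisor's leading term divides it; move 4*x_3 to the remainder.
  leading term 1: no divisor's leading term divides it; move 1/2 to the remainder.
  remainder 1/2*x_3**3 + 4*x_3**2 + 4*x_3 + 1/2 ≠ 0; add g_6 = 1/2*x_3**3 + 4*x_3**2 + 4*x_3 + 1/2 to the basis.

The other S-polynomials (S(f_2,f_3), S(f_1,g_4), S(f_2,g_4), S(f_3,g_4), S(f_1,g_5), S(f_2,g_5), S(f_3,g_5), S(f_1,g_6), S(f_2,g_6), S(f_3,g_6), S(g_4,g_6), S(g_5,g_6)) all reduce to 0 modulo the current basis, so we have a Gröbner basis.
Inter-reduce: drop elements whose leading term is divisible by another's, tail-reduce, and make monic.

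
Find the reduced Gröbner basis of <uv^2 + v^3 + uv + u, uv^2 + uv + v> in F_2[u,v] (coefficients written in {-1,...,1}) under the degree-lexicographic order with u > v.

The reduced Gröbner basis is the canonical form of the ideal for this ordering.

f_1 = uv^2 + v^3 + uv + u, LT = uv^2.
f_2 = uv^2 + uv + v, LT = uv^2.

S(f_1,f_2): lcm = uv^2. S = v^3 + u + v.
  leading term v^3: no divisor's leading term divides it; move v^3 to the remainder.
  leading term u: no divisor's leading term divides it; move u to the remainder.
  leading term v: no divisor's leading term divides it; move v to the remainder.
  remainder v^3 + u + v ≠ 0; add g_3 = v^3 + u + v to the basis.

S(f_1,g_3): lcm = uv^3. S = v^4 + uv^2 + u^2.
  leading term v^4: subtract (v)·g_3 from v^4 + uv^2 + u^2 → uv^2 + u^2 + uv + v^2
  leading term uv^2: subtract (1)·f_1 from uv^2 + u^2 + uv + v^2 → v^3 + u^2 + v^2 + u
  leading term v^3: subtract (1)·g_3 from v^3 + u^2 + v^2 + u → u^2 + v^2 + v
  leading term u^2: no divisor's leading term divides it; move u^2 to the remainder.
  leading term v^2: no divisor's leading term divides it; move v^2 to the remainder.
  leading term v: no divisor's leading term divides it; move v to the remainder.
  remainder u^2 + v^2 + v ≠ 0; add g_4 = u^2 + v^2 + v to the basis.

The other S-polynomials (S(f_2,g_3), S(f_1,g_4), S(f_2,g_4), S(g_3,g_4)) all reduce to 0 modulo the current basis, so we have a Gröbner basis.
Inter-reduce: drop elements whose leading term is divisible by another's, tail-reduce, and make monic.

G = {uv^2 + uv + v, v^3 + u + v, u^2 + v^2 + v}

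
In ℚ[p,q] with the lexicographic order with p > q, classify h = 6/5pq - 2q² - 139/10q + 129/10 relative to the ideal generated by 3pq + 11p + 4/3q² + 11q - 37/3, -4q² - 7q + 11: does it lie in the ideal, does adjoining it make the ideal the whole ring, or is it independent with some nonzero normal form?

Adjoining 6/5pq - 2q² - 139/10q + 129/10 makes the ideal the whole ring: the system is inconsistent.

First compute the reduced Gröbner basis of I by Buchberger's algorithm.
f_1 = 3pq + 11p + 4/3q² + 11q - 37/3, LT = pq.
f_2 = -4q² - 7q + 11, LT = q².

S(f_1,f_2): lcm = pq². S = 23/12pq + 11/4p + 4/9q³ + 11/3q² - 37/9q.
  leading term pq: subtract (23/36)·f_1 from 23/12pq + 11/4p + 4/9q³ + 11/3q² - 37/9q → -77/18p + 4/9q³ + 76/27q² - 401/36q + 851/108
  leading term p: no divisor's leading term divides it; move -77/18p to the remainder.
  leading term q³: subtract (-1/9q)·f_2 from 4/9q³ + 76/27q² - 401/36q + 851/108 → 55/27q² - 119/12q + 851/108
  leading term q²: subtract (-55/108)·f_2 from 55/27q² - 119/12q + 851/108 → -364/27q + 364/27
  leading term q: no divisor's leading term divides it; move -364/27q to the remainder.
  leading term 1: no divisor's leading term divides it; move 364/27 to the remainder.
  remainder -77/18p - 364/27q + 364/27 ≠ 0; add k_3 = -77/18p - 364/27q + 364/27 to the basis.

S(f_1,k_3): lcm = pq. S = 11/3p - 268/99q² + 75/11q - 37/9.
  leading term p: subtract (-6/7)·k_3 from 11/3p - 268/99q² + 75/11q - 37/9 → -268/99q² - 469/99q + 67/9
  leading term q²: subtract (67/99)·f_2 from -268/99q² - 469/99q + 67/9 → 0
  remainder 0.

S(f_2,k_3): leading monomials are coprime, so the S-polynomial reduces to 0 (Buchberger's first criterion).
Every S-polynomial of the final basis reduces to 0, so we have a Gröbner basis.
Inter-reduce: drop elements whose leading term is divisible by another's, tail-reduce, and make monic.
Reduced Gröbner basis: {p + 104/33q - 104/33, q² + 7/4q - 11/4}.
Label its elements g_1 = p + 104/33q - 104/33, g_2 = q² + 7/4q - 11/4.

Reduce h = 6/5pq - 2q² - 139/10q + 129/10 modulo G:
  leading term pq: subtract (6/5q)·g_1 from 6/5pq - 2q² - 139/10q + 129/10 → -318/55q² - 1113/110q + 129/10
  leading term q²: subtract (-318/55)·g_2 from -318/55q² - 1113/110q + 129/10 → -3
  leading term 1: no divisor's leading term divides it; move -3 to the remainder.
  normal form = -3.
The normal form is nonzero, so h ∉ I. Since h minus its normal form lies in I, I + (h) = I + (r) where r = -3; decide whether this ideal is the whole ring.
Here r = -3 is a nonzero constant, hence a unit: 1 ∈ I + (h), the Gröbner basis of I + (h) is {1}, and the enlarged system has no common solution — adjoining h is inconsistent.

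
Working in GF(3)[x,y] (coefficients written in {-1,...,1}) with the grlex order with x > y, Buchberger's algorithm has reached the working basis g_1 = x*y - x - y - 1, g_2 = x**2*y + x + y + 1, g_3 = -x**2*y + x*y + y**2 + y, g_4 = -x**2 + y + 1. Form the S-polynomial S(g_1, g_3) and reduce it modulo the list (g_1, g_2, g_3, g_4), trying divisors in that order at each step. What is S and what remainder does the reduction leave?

lcm(LM(g_1), LM(g_3)) = x**2*y.
S = (lcm/LT(g_1))·g_1 − (lcm/LT(g_3))·g_3 = -x**2 + y**2 - x + y.
Reduce S modulo (g_1, g_2, g_3, g_4) in that order:
  leading term x**2: subtract (1)·g_4 from -x**2 + y**2 - x + y → y**2 - x - 1
  leading term y**2: no divisor's leading term divides it; move y**2 to the remainder.
  leading term x: no divisor's leading term divides it; move -x to the remainder.
  leading term 1: no divisor's leading term divides it; move -1 to the remainder.
The remainder y**2 - x - 1 is nonzero, so it would be added as the next basis element.
This is the inner loop of Buchberger's algorithm — each nonzero remainder becomes a new basis element.

S(g_1, g_3) = -x**2 + y**2 - x + y; remainder on division = y**2 - x - 1.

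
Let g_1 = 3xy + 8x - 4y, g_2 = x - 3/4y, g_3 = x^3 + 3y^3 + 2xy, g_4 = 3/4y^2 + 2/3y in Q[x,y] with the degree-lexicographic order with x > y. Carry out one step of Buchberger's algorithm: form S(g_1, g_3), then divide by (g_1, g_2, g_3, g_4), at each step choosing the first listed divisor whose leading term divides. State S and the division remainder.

lcm(LM(g_1), LM(g_3)) = x^3y.
S = (lcm/LT(g_1))·g_1 − (lcm/LT(g_3))·g_3 = -3y^4 + 8/3x^3 - 4/3x^2y - 2xy^2.
Reduce S modulo (g_1, g_2, g_3, g_4) in that order:
  leading term y^4: subtract (-4y^2)·g_4 from -3y^4 + 8/3x^3 - 4/3x^2y - 2xy^2 → 8/3x^3 - 4/3x^2y - 2xy^2 + 8/3y^3
  leading term x^3: subtract (8/3x^2)·g_2 from 8/3x^3 - 4/3x^2y - 2xy^2 + 8/3y^3 → 2/3x^2y - 2xy^2 + 8/3y^3
  leading term x^2y: subtract (2/9x)·g_1 from 2/3x^2y - 2xy^2 + 8/3y^3 → -2xy^2 + 8/3y^3 - 16/9x^2 + 8/9xy
  leading term xy^2: subtract (-2/3y)·g_1 from -2xy^2 + 8/3y^3 - 16/9x^2 + 8/9xy → 8/3y^3 - 16/9x^2 + 56/9xy - 8/3y^2
  leading term y^3: subtract (32/9y)·g_4 from 8/3y^3 - 16/9x^2 + 56/9xy - 8/3y^2 → -16/9x^2 + 56/9xy - 136/27y^2
  leading term x^2: subtract (-16/9x)·g_2 from -16/9x^2 + 56/9xy - 136/27y^2 → 44/9xy - 136/27y^2
  leading term xy: subtract (44/27)·g_1 from 44/9xy - 136/27y^2 → -136/27y^2 - 352/27x + 176/27y
  leading term y^2: subtract (-544/81)·g_4 from -136/27y^2 - 352/27x + 176/27y → -352/27x + 2672/243y
  leading term x: subtract (-352/27)·g_2 from -352/27x + 2672/243y → 296/243y
  leading term y: no divisor's leading term divides it; move 296/243y to the remainder.
The remainder 296/243y is nonzero, so it would be added as the next basis element.
This is the inner loop of Buchberger's algorithm — each nonzero remainder becomes a new basis element.

S(g_1, g_3) = -3y^4 + 8/3x^3 - 4/3x^2y - 2xy^2; remainder on division = 296/243y.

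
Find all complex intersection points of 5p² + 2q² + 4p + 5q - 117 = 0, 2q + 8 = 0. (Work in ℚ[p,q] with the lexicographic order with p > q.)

{(-5, -4), (21/5, -4)}

Compute a lex Gröbner basis by Buchberger's algorithm.
f_1 = 5p² + 4p + 2q² + 5q - 117, LT = p².
f_2 = 2q + 8, LT = q.

The S-polynomials (S(f_1,f_2)) all reduce to 0 modulo the current basis, so we have a Gröbner basis.
Inter-reduce: drop elements whose leading term is divisible by another's, tail-reduce, and make monic.
Reduced Gröbner basis: {p² + ⅘p - 21, q + 4}.

Since the basis is lex-ordered, q + 4 is univariate in q. Its roots are {-4}. Back-substituting each root into the other basis elements fixes the other coordinates.
  q = -4: the earlier basis element becomes p² + ⅘p - 21 = 0, giving p = -5, 21/5 — points (-5, -4), (21/5, -4).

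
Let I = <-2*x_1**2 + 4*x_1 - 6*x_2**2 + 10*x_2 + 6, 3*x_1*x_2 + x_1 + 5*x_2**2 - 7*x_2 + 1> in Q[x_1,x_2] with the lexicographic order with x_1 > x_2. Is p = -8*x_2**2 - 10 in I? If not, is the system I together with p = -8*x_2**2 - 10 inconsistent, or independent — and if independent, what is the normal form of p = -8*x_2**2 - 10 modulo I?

Adjoining -8*x_2**2 - 10 makes the ideal the whole ring: the system is inconsistent.

First compute the reduced Gröbner basis of I by Buchberger's algorithm.
f_1 = -2*x_1**2 + 4*x_1 - 6*x_2**2 + 10*x_2 + 6, LT = x_1**2.
f_2 = 3*x_1*x_2 + x_1 + 5*x_2**2 - 7*x_2 + 1, LT = x_1*x_2.

S(f_1,f_2): lcm = x_1**2*x_2. S = -1/3*x_1**2 - 5/3*x_1*x_2**2 + 1/3*x_1*x_2 - 1/3*x_1 + 3*x_2**3 - 5*x_2**2 - 3*x_2.
  leading term x_1**2: subtract (1/6)·f_1 from -1/3*x_1**2 - 5/3*x_1*x_2**2 + 1/3*x_1*x_2 - 1/3*x_1 + 3*x_2**3 - 5*x_2**2 - 3*x_2 → -5/3*x_1*x_2**2 + 1/3*x_1*x_2 - x_1 + 3*x_2**3 - 4*x_2**2 - 14/3*x_2 - 1
  leading term x_1*x_2**2: subtract (-5/9*x_2)·f_2 from -5/3*x_1*x_2**2 + 1/3*x_1*x_2 - x_1 + 3*x_2**3 - 4*x_2**2 - 14/3*x_2 - 1 → 8/9*x_1*x_2 - x_1 + 52/9*x_2**3 - 71/9*x_2**2 - 37/9*x_2 - 1
  leading term x_1*x_2: subtract (8/27)·f_2 from 8/9*x_1*x_2 - x_1 + 52/9*x_2**3 - 71/9*x_2**2 - 37/9*x_2 - 1 → -35/27*x_1 + 52/9*x_2**3 - 253/27*x_2**2 - 55/27*x_2 - 35/27
  leading term x_1: no divisor's leading term divides it; move -35/27*x_1 to the remainder.
  leading term x_2**3: no divisor's leading term divides it; move 52/9*x_2**3 to the remainder.
  leading term x_2**2: no divisor's leading term divides it; move -253/27*x_2**2 to the remainder.
  leading term x_2: no divisor's leading term divides it; move -55/27*x_2 to the remainder.
  leading term 1: no divisor's leading term divides it; move -35/27 to the remainder.
  remainder -35/27*x_1 + 52/9*x_2**3 - 253/27*x_2**2 - 55/27*x_2 - 35/27 ≠ 0; add h_3 = -35/27*x_1 + 52/9*x_2**3 - 253/27*x_2**2 - 55/27*x_2 - 35/27 to the basis.

S(f_1,h_3): lcm = x_1**2. S = 156/35*x_1*x_2**3 - 253/35*x_1*x_2**2 - 11/7*x_1*x_2 - 3*x_1 + 3*x_2**2 - 5*x_2 - 3.
  leading term x_1*x_2**3: subtract (52/35*x_2**2)·f_2 from 156/35*x_1*x_2**3 - 253/35*x_1*x_2**2 - 11/7*x_1*x_2 - 3*x_1 + 3*x_2**2 - 5*x_2 - 3 → -61/7*x_1*x_2**2 - 11/7*x_1*x_2 - 3*x_1 - 52/7*x_2**4 + 52/5*x_2**3 + 53/35*x_2**2 - 5*x_2 - 3
  leading term x_1*x_2**2: subtract (-61/21*x_2)·f_2 from -61/7*x_1*x_2**2 - 11/7*x_1*x_2 - 3*x_1 - 52/7*x_2**4 + 52/5*x_2**3 + 53/35*x_2**2 - 5*x_2 - 3 → 4/3*x_1*x_2 - 3*x_1 - 52/7*x_2**4 + 2617/105*x_2**3 - 1976/105*x_2**2 - 44/21*x_2 - 3
  leading term x_1*x_2: subtract (4/9)·f_2 from 4/3*x_1*x_2 - 3*x_1 - 52/7*x_2**4 + 2617/105*x_2**3 - 1976/105*x_2**2 - 44/21*x_2 - 3 → -31/9*x_1 - 52/7*x_2**4 + 2617/105*x_2**3 - 6628/315*x_2**2 + 64/63*x_2 - 31/9
  leading term x_1: subtract (93/35)·h_3 from -31/9*x_1 - 52/7*x_2**4 + 2617/105*x_2**3 - 6628/315*x_2**2 + 64/63*x_2 - 31/9 → -52/7*x_2**4 + 67/7*x_2**3 + 27/7*x_2**2 + 45/7*x_2
  leading term x_2**4: no divisor's leading term divides it; move -52/7*x_2**4 to the remainder.
  leading term x_2**3: no divisor's leading term divides it; move 67/7*x_2**3 to the remainder.
  leading term x_2**2: no divisor's leading term divides it; move 27/7*x_2**2 to the remainder.
  leading term x_2: no divisor's leading term divides it; move 45/7*x_2 to the remainder.
  remainder -52/7*x_2**4 + 67/7*x_2**3 + 27/7*x_2**2 + 45/7*x_2 ≠ 0; add h_4 = -52/7*x_2**4 + 67/7*x_2**3 + 27/7*x_2**2 + 45/7*x_2 to the basis.

The other S-polynomials (S(f_2,h_3), S(f_1,h_4), S(f_2,h_4), S(h_3,h_4)) all reduce to 0 modulo the current basis, so we have a Gröbner basis.
Inter-reduce: drop elements whose leading term is divisible by another's, tail-reduce, and make monic.
Reduced Gröbner basis: {x_1 - 156/35*x_2**3 + 253/35*x_2**2 + 11/7*x_2 + 1, x_2**4 - 67/52*x_2**3 - 27/52*x_2**2 - 45/52*x_2}.
Label its elements g_1 = x_1 - 156/35*x_2**3 + 253/35*x_2**2 + 11/7*x_2 + 1, g_2 = x_2**4 - 67/52*x_2**3 - 27/52*x_2**2 - 45/52*x_2.

Reduce p = -8*x_2**2 - 10 modulo G:
  leading term x_2**2: no divisor's leading term divides it; move -8*x_2**2 to the remainder.
  leading term 1: no divisor's leading term divides it; move -10 to the remainder.
  normal form = -8*x_2**2 - 10.
The normal form is nonzero, so p ∉ I. Since p minus its normal form lies in I, I + (p) = I + (r) where r = -8*x_2**2 - 10; decide whether this ideal is the whole ring.
Run Buchberger on G together with r (pairs among the g_i already reduce to 0 since G is a Gröbner basis):
g_1 = x_1 - 156/35*x_2**3 + 253/35*x_2**2 + 11/7*x_2 + 1, LT = x_1.
g_2 = x_2**4 - 67/52*x_2**3 - 27/52*x_2**2 - 45/52*x_2, LT = x_2**4.
r = -8*x_2**2 - 10, LT = x_2**2.

S(g_2,r): lcm = x_2**4. S = -67/52*x_2**3 - 23/13*x_2**2 - 45/52*x_2.
  leading term x_2**3: subtract (67/416*x_2)·r from -67/52*x_2**3 - 23/13*x_2**2 - 45/52*x_2 → -23/13*x_2**2 + 155/208*x_2
  leading term x_2**2: subtract (23/104)·r from -23/13*x_2**2 + 155/208*x_2 → 155/208*x_2 + 115/52
  leading term x_2: no divisor's leading term divides it; move 155/208*x_2 to the remainder.
  leading term 1: no divisor's leading term divides it; move 115/52 to the remainder.
  remainder 155/208*x_2 + 115/52 ≠ 0; add m_4 = 155/208*x_2 + 115/52 to the basis.

S(g_2,m_4): lcm = x_2**4. S = -6861/1612*x_2**3 - 27/52*x_2**2 - 45/52*x_2.
  leading term x_2**3: subtract (6861/12896*x_2)·r from -6861/1612*x_2**3 - 27/52*x_2**2 - 45/52*x_2 → -27/52*x_2**2 + 28725/6448*x_2
  leading term x_2**2: subtract (27/416)·r from -27/52*x_2**2 + 28725/6448*x_2 → 28725/6448*x_2 + 135/208
  leading term x_2: subtract (5745/961)·m_4 from 28725/6448*x_2 + 135/208 → -193305/15376
  leading term 1: no divisor's leading term divides it; move -193305/15376 to the remainder.
  remainder -193305/15376 ≠ 0; add m_5 = -193305/15376 to the basis.

The other S-polynomials (S(g_1,g_2), S(g_1,r), S(g_1,m_4), S(r,m_4), S(g_1,m_5), S(g_2,m_5), S(r,m_5), S(m_4,m_5)) all reduce to 0 modulo the current basis, so we have a Gröbner basis.
Inter-reduce: drop elements whose leading term is divisible by another's, tail-reduce, and make monic.
Reduced Gröbner basis: {1}.
The reduced Gröbner basis of I + (p) is {1}: the ideal is the whole ring, so the enlarged system has no common solution — adjoining p is inconsistent.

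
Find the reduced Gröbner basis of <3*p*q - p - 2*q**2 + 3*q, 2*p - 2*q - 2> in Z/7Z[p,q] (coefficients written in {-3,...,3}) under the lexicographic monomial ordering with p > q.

The reduced Gröbner basis is the canonical form of the ideal for this ordering.

f_1 = 3*p*q - p - 2*q**2 + 3*q, LT = p*q.
f_2 = 2*p - 2*q - 2, LT = p.

S(f_1,f_2): lcm = p*q. S = 2*p - 2*q**2 + 2*q.
  leading term p: subtract (1)·f_2 from 2*p - 2*q**2 + 2*q → -2*q**2 - 3*q + 2
  leading term q**2: no divisor's leading term divides it; move -2*q**2 to the remainder.
  leading term q: no divisor's leading term divides it; move -3*q to the remainder.
  leading term 1: no divisor's leading term divides it; move 2 to the remainder.
  remainder -2*q**2 - 3*q + 2 ≠ 0; add g_3 = -2*q**2 - 3*q + 2 to the basis.

The other S-polynomials (S(f_1,g_3), S(f_2,g_3)) all reduce to 0 modulo the current basis, so we have a Gröbner basis.
Inter-reduce: drop elements whose leading term is divisible by another's, tail-reduce, and make monic.

G = {p - q - 1, q**2 - 2*q - 1}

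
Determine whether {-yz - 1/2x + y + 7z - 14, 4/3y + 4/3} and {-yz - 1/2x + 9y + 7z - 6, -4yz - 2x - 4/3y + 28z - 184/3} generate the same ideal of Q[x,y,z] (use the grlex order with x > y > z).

Yes, the ideals are equal.

For a fixed monomial order, each ideal has a unique reduced Gröbner basis; comparing bases decides equality.
Buchberger on the first generating set:
f_1 = -yz - 1/2x + y + 7z - 14, LT = yz.
f_2 = 4/3y + 4/3, LT = y.

S(f_1,f_2): lcm = yz. S = 1/2x - y - 8z + 14.
  leading term x: no divisor's leading term divides it; move 1/2x to the remainder.
  leading term y: subtract (-3/4)·f_2 from -y - 8z + 14 → -8z + 15
  leading term z: no divisor's leading term divides it; move -8z to the remainder.
  leading term 1: no divisor's leading term divides it; move 15 to the remainder.
  remainder 1/2x - 8z + 15 ≠ 0; add g_3 = 1/2x - 8z + 15 to the basis.

The other S-polynomials (S(f_1,g_3), S(f_2,g_3)) all reduce to 0 modulo the current basis, so we have a Gröbner basis.
Inter-reduce: drop elements whose leading term is divisible by another's, tail-reduce, and make monic.
Reduced Gröbner basis: {x - 16z + 30, y + 1}.

Buchberger on the second generating set:
h_1 = -yz - 1/2x + 9y + 7z - 6, LT = yz.
h_2 = -4yz - 2x - 4/3y + 28z - 184/3, LT = yz.

S(h_1,h_2): lcm = yz. S = -28/3y - 28/3.
  leading term y: no divisor's leading term divides it; move -28/3y to the remainder.
  leading term 1: no divisor's leading term divides it; move -28/3 to the remainder.
  remainder -28/3y - 28/3 ≠ 0; add k_3 = -28/3y - 28/3 to the basis.

S(h_1,k_3): lcm = yz. S = 1/2x - 9y - 8z + 6.
  leading term x: no divisor's leading term divides it; move 1/2x to the remainder.
  leading term y: subtract (27/28)·k_3 from -9y - 8z + 6 → -8z + 15
  leading term z: no divisor's leading term divides it; move -8z to the remainder.
  leading term 1: no divisor's leading term divides it; move 15 to the remainder.
  remainder 1/2x - 8z + 15 ≠ 0; add k_4 = 1/2x - 8z + 15 to the basis.

The other S-polynomials (S(h_2,k_3), S(h_1,k_4), S(h_2,k_4), S(k_3,k_4)) all reduce to 0 modulo the current basis, so we have a Gröbner basis.
Inter-reduce: drop elements whose leading term is divisible by another's, tail-reduce, and make monic.
Reduced Gröbner basis: {x - 16z + 30, y + 1}.

The two bases agree; hence the ideals are identical.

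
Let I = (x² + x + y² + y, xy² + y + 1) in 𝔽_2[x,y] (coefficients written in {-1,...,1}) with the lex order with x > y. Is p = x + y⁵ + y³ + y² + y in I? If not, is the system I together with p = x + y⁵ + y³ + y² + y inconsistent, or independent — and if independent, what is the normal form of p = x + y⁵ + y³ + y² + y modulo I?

x + y⁵ + y³ + y² + y lies in I (it reduces to 0).

First compute the reduced Gröbner basis of I by Buchberger's algorithm.
f_1 = x² + x + y² + y, LT = x².
f_2 = xy² + y + 1, LT = xy².

S(f_1,f_2): lcm = x²y². S = xy² + xy + x + y⁴ + y³.
  leading term xy²: subtract (1)·f_2 from xy² + xy + x + y⁴ + y³ → xy + x + y⁴ + y³ + y + 1
  leading term xy: no divisor's leading term divides it; move xy to the remainder.
  leading term x: no divisor's leading term divides it; move x to the remainder.
  leading term y⁴: no divisor's leading term divides it; move y⁴ to the remainder.
  leading term y³: no divisor's leading term divides it; move y³ to the remainder.
  leading term y: no divisor's leading term divides it; move y to the remainder.
  leading term 1: no divisor's leading term divides it; move 1 to the remainder.
  remainder xy + x + y⁴ + y³ + y + 1 ≠ 0; add h_3 = xy + x + y⁴ + y³ + y + 1 to the basis.

S(f_2,h_3): lcm = xy². S = xy + y⁵ + y⁴ + y² + 1.
  leading term xy: subtract (1)·h_3 from xy + y⁵ + y⁴ + y² + 1 → x + y⁵ + y³ + y² + y
  leading term x: no divisor's leading term divides it; move x to the remainder.
  leading term y⁵: no divisor's leading term divides it; move y⁵ to the remainder.
  leading term y³: no divisor's leading term divides it; move y³ to the remainder.
  leading term y²: no divisor's leading term divides it; move y² to the remainder.
  leading term y: no divisor's leading term divides it; move y to the remainder.
  remainder x + y⁵ + y³ + y² + y ≠ 0; add h_4 = x + y⁵ + y³ + y² + y to the basis.

S(f_2,h_4): lcm = xy². S = y⁷ + y⁵ + y⁴ + y³ + y + 1.
  leading term y⁷: no divisor's leading term divides it; move y⁷ to the remainder.
  leading term y⁵: no divisor's leading term divides it; move y⁵ to the remainder.
  leading term y⁴: no divisor's leading term divides it; move y⁴ to the remainder.
  leading term y³: no divisor's leading term divides it; move y³ to the remainder.
  leading term y: no divisor's leading term divides it; move y to the remainder.
  leading term 1: no divisor's leading term divides it; move 1 to the remainder.
  remainder y⁷ + y⁵ + y⁴ + y³ + y + 1 ≠ 0; add h_5 = y⁷ + y⁵ + y⁴ + y³ + y + 1 to the basis.

S(h_3,h_4): lcm = xy. S = x + y⁶ + y² + y + 1.
  leading term x: subtract (1)·h_4 from x + y⁶ + y² + y + 1 → y⁶ + y⁵ + y³ + 1
  leading term y⁶: no divisor's leading term divides it; move y⁶ to the remainder.
  leading term y⁵: no divisor's leading term divides it; move y⁵ to the remainder.
  leading term y³: no divisor's leading term divides it; move y³ to the remainder.
  leading term 1: no divisor's leading term divides it; move 1 to the remainder.
  remainder y⁶ + y⁵ + y³ + 1 ≠ 0; add h_6 = y⁶ + y⁵ + y³ + 1 to the basis.

The other S-polynomials (S(f_1,h_3), S(f_1,h_4), S(f_1,h_5), S(f_2,h_5), S(h_3,h_5), S(h_4,h_5), S(f_1,h_6), S(f_2,h_6), S(h_3,h_6), S(h_4,h_6), S(h_5,h_6)) all reduce to 0 modulo the current basis, so we have a Gröbner basis.
Inter-reduce: drop elements whose leading term is divisible by another's, tail-reduce, and make monic.
Reduced Gröbner basis: {x + y⁵ + y³ + y² + y, y⁶ + y⁵ + y³ + 1}.
Label its elements g_1 = x + y⁵ + y³ + y² + y, g_2 = y⁶ + y⁵ + y³ + 1.

Reduce p = x + y⁵ + y³ + y² + y modulo G:
  leading term x: subtract (1)·g_1 from x + y⁵ + y³ + y² + y → 0
  normal form = 0.
Since the normal form is 0, p ∈ I.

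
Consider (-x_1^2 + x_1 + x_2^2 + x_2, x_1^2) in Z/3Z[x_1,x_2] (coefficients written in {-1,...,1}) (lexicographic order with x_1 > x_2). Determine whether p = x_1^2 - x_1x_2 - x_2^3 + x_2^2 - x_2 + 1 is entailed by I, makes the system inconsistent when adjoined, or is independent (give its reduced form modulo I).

First compute the reduced Gröbner basis of I by Buchberger's algorithm.
f_1 = -x_1^2 + x_1 + x_2^2 + x_2, LT = x_1^2.
f_2 = x_1^2, LT = x_1^2.

S(f_1,f_2): lcm = x_1^2. S = -x_1 - x_2^2 - x_2.
  leading term x_1: no divisor's leading term divides it; move -x_1 to the remainder.
  leading term x_2^2: no divisor's leading term divides it; move -x_2^2 to the remainder.
  leading term x_2: no divisor's leading term divides it; move -x_2 to the remainder.
  remainder -x_1 - x_2^2 - x_2 ≠ 0; add h_3 = -x_1 - x_2^2 - x_2 to the basis.

S(f_1,h_3): lcm = x_1^2. S = -x_1x_2^2 - x_1x_2 - x_1 - x_2^2 - x_2.
  leading term x_1x_2^2: subtract (x_2^2)·h_3 from -x_1x_2^2 - x_1x_2 - x_1 - x_2^2 - x_2 → -x_1x_2 - x_1 + x_2^4 + x_2^3 - x_2^2 - x_2
  leading term x_1x_2: subtract (x_2)·h_3 from -x_1x_2 - x_1 + x_2^4 + x_2^3 - x_2^2 - x_2 → -x_1 + x_2^4 - x_2^3 - x_2
  leading term x_1: subtract (1)·h_3 from -x_1 + x_2^4 - x_2^3 - x_2 → x_2^4 - x_2^3 + x_2^2
  leading term x_2^4: no divisor's leading term divides it; move x_2^4 to the remainder.
  leading term x_2^3: no divisor's leading term divides it; move -x_2^3 to the remainder.
  leading term x_2^2: no divisor's leading term divides it; move x_2^2 to the remainder.
  remainder x_2^4 - x_2^3 + x_2^2 ≠ 0; add h_4 = x_2^4 - x_2^3 + x_2^2 to the basis.

The other S-polynomials (S(f_2,h_3), S(f_1,h_4), S(f_2,h_4), S(h_3,h_4)) all reduce to 0 modulo the current basis, so we have a Gröbner basis.
Inter-reduce: drop elements whose leading term is divisible by another's, tail-reduce, and make monic.
Reduced Gröbner basis: {x_1 + x_2^2 + x_2, x_2^4 - x_2^3 + x_2^2}.
Label its elements g_1 = x_1 + x_2^2 + x_2, g_2 = x_2^4 - x_2^3 + x_2^2.

Reduce p = x_1^2 - x_1x_2 - x_2^3 + x_2^2 - x_2 + 1 modulo G:
  leading term x_1^2: subtract (x_1)·g_1 from x_1^2 - x_1x_2 - x_2^3 + x_2^2 - x_2 + 1 → -x_1x_2^2 + x_1x_2 - x_2^3 + x_2^2 - x_2 + 1
  leading term x_1x_2^2: subtract (-x_2^2)·g_1 from -x_1x_2^2 + x_1x_2 - x_2^3 + x_2^2 - x_2 + 1 → x_1x_2 + x_2^4 + x_2^2 - x_2 + 1
  leading term x_1x_2: subtract (x_2)·g_1 from x_1x_2 + x_2^4 + x_2^2 - x_2 + 1 → x_2^4 - x_2^3 - x_2 + 1
  leading term x_2^4: subtract (1)·g_2 from x_2^4 - x_2^3 - x_2 + 1 → -x_2^2 - x_2 + 1
  leading term x_2^2: no divisor's leading term divides it; move -x_2^2 to the remainder.
  leading term x_2: no divisor's leading term divides it; move -x_2 to the remainder.
  leading term 1: no divisor's leading term divides it; move 1 to the remainder.
  normal form = -x_2^2 - x_2 + 1.
The normal form is nonzero, so p ∉ I. Since p minus its normal form lies in I, I + (p) = I + (r) where r = -x_2^2 - x_2 + 1; decide whether this ideal is the whole ring.
Run Buchberger on G together with r (pairs among the g_i already reduce to 0 since G is a Gröbner basis):
g_1 = x_1 + x_2^2 + x_2, LT = x_1.
g_2 = x_2^4 - x_2^3 + x_2^2, LT = x_2^4.
r = -x_2^2 - x_2 + 1, LT = x_2^2.

S(g_2,r): lcm = x_2^4. S = x_2^3 - x_2^2.
  leading term x_2^3: subtract (-x_2)·r from x_2^3 - x_2^2 → x_2^2 + x_2
  leading term x_2^2: subtract (-1)·r from x_2^2 + x_2 → 1
  leading term 1: no divisor's leading term divides it; move 1 to the remainder.
  remainder 1 ≠ 0; add m_4 = 1 to the basis.

The other S-polynomials (S(g_1,g_2), S(g_1,r), S(g_1,m_4), S(g_2,m_4), S(r,m_4)) all reduce to 0 modulo the current basis, so we have a Gröbner basis.
Inter-reduce: drop elements whose leading term is divisible by another's, tail-reduce, and make monic.
Reduced Gröbner basis: {1}.
The reduced Gröbner basis of I + (p) is {1}: the ideal is the whole ring, so the enlarged system has no common solution — adjoining p is inconsistent.

Adjoining x_1^2 - x_1x_2 - x_2^3 + x_2^2 - x_2 + 1 makes the ideal the whole ring: the system is inconsistent.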